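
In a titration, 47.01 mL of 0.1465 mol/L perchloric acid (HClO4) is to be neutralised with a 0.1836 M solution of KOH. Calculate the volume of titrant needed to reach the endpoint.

37.5 mL

n(HClO4) = 0.1465 mol/L x 0.04701 L = 0.006887 mol.
At equivalence n(KOH) = n(HClO4) = 0.006887 mol.
V(KOH) = 0.006887 / 0.1836 = 0.03751 L = 37.5 mL.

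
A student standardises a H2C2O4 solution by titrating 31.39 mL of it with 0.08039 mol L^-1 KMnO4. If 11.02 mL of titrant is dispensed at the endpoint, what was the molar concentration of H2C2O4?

0.0706 M

n(KMnO4) = 0.08039 x 0.01102 = 0.0008859 mol.
From the balanced equation, 2 mol KMnO4 reacts with 5 mol H2C2O4, so n(H2C2O4) = 0.0008859 x 5/2 = 0.002215 mol.
[H2C2O4] = 0.002215 / 0.03139 L = 0.0706 M.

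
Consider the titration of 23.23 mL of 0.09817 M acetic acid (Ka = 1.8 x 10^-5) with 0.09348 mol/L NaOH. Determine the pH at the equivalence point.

n(CH3COOH) = 0.09817 x 0.02323 = 0.002280 mol; V(NaOH) at equivalence = 0.002280/0.09348 = 0.02440 L.
At equivalence all the acid is converted to CH3COO-; total volume = 0.02323 + 0.02440 = 0.04763 L, so [CH3COO-] = 0.002280/0.04763 = 0.04788 M.
Kb = Kw/Ka = 1.0e-14 / 1.8 x 10^-5 = 5.56e-10.
[OH^-] = sqrt(Kb x [CH3COO-]) = sqrt(5.56e-10 x 0.04788) = 5.16e-6 M.
pOH = 5.29, so pH = 14.00 - 5.29 = 8.71.

8.71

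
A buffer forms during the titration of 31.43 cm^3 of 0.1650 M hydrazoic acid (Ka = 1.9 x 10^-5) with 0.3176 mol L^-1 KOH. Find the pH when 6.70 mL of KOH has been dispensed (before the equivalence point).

Initial n(HN3) = 0.1650 x 0.03143 = 0.005186 mol.
n(KOH) added = 0.3176 x 0.006700 = 0.002128 mol, converting that many moles of HN3 to N3-.
Remaining n(HN3) = 0.003058 mol; n(N3-) = 0.002128 mol.
By Henderson-Hasselbalch, pH = pKa + log([A^-]/[HA]) = 4.72 + log(0.002128/0.003058) = 4.72 + (-0.16) = 4.56.

4.56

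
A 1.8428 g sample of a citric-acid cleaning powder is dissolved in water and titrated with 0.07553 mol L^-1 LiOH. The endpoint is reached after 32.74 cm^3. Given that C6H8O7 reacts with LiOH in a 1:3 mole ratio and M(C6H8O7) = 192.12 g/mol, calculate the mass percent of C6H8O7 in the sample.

n(LiOH) = 0.07553 x 0.03274 = 0.002473 mol.
n(C6H8O7) = 0.002473 / 3 = 0.0008243 mol.
mass of C6H8O7 = 0.0008243 x 192.12 = 0.1584 g.
% purity = 0.1584 / 1.8428 x 100 = 8.59%.

8.59%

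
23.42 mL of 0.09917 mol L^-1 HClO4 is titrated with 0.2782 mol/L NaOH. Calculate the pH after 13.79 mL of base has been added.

n(acid) = 0.09917 x 0.02342 = 0.002323 mol; n(NaOH) added = 0.2782 x 0.01379 = 0.003836 mol.
Base is in excess by 0.003836 - 0.002323 = 0.001514 mol in a total volume of 0.03721 L.
[OH^-] = 0.001514/0.03721 = 0.04068 M, so pOH = 1.39 and pH = 14.00 - 1.39 = 12.61.

12.61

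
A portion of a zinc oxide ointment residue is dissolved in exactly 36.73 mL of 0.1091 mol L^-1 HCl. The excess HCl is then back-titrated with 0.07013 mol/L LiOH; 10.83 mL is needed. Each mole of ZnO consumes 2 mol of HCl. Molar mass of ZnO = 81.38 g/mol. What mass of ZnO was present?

0.132 g

Total n(HCl) added = 0.1091 x 0.03673 = 0.004007 mol.
n(LiOH) used = 0.07013 x 0.01083 = 0.0007595 mol, which equals the excess n(HCl).
So n(HCl) consumed by the sample = 0.004007 - 0.0007595 = 0.003248 mol.
n(ZnO) = 0.003248 / 2 = 0.001624 mol.
mass = 0.001624 mol x 81.38 g/mol = 0.132 g.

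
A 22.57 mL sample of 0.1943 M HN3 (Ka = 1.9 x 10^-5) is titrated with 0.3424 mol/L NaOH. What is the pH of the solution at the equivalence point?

8.91

n(HN3) = 0.1943 x 0.02257 = 0.004385 mol; V(NaOH) at equivalence = 0.004385/0.3424 = 0.01281 L.
At equivalence all the acid is converted to N3-; total volume = 0.02257 + 0.01281 = 0.03538 L, so [N3-] = 0.004385/0.03538 = 0.1240 M.
Kb = Kw/Ka = 1.0e-14 / 1.9 x 10^-5 = 5.26e-10.
[OH^-] = sqrt(Kb x [N3-]) = sqrt(5.26e-10 x 0.1240) = 8.08e-6 M.
pOH = 5.09, so pH = 14.00 - 5.09 = 8.91.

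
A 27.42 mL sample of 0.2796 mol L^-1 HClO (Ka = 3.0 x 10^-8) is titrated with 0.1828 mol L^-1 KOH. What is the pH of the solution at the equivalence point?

n(HClO) = 0.2796 x 0.02742 = 0.007667 mol; V(KOH) at equivalence = 0.007667/0.1828 = 0.04194 L.
At equivalence all the acid is converted to ClO-; total volume = 0.02742 + 0.04194 = 0.06936 L, so [ClO-] = 0.007667/0.06936 = 0.1105 M.
Kb = Kw/Ka = 1.0e-14 / 3.0 x 10^-8 = 3.33e-7.
[OH^-] = sqrt(Kb x [ClO-]) = sqrt(3.33e-7 x 0.1105) = 0.000192 M.
pOH = 3.72, so pH = 14.00 - 3.72 = 10.28.

10.28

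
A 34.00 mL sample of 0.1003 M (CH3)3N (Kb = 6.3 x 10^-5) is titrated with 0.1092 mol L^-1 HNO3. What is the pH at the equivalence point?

n((CH3)3N) = 0.1003 x 0.03400 = 0.003410 mol; V(HNO3) at equivalence = 0.003410/0.1092 = 0.03123 L.
At equivalence the base is fully converted to (CH3)3NH+; total volume = 0.06523 L, so [(CH3)3NH+] = 0.003410/0.06523 = 0.05228 M.
Ka((CH3)3NH+) = Kw/Kb = 1.0e-14 / 6.3 x 10^-5 = 1.59e-10.
[H^+] = sqrt(Ka x [(CH3)3NH+]) = sqrt(1.59e-10 x 0.05228) = 2.88e-6 M.
pH = -log(2.88e-6) = 5.54.

5.54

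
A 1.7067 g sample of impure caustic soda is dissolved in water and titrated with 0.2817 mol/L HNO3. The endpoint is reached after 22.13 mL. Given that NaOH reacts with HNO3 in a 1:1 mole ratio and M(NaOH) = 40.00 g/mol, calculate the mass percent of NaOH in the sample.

n(HNO3) = 0.2817 x 0.02213 = 0.006234 mol.
n(NaOH) = 0.006234 / 1 = 0.006234 mol.
mass of NaOH = 0.006234 x 40.00 = 0.2494 g.
% purity = 0.2494 / 1.7067 x 100 = 14.6%.

14.6%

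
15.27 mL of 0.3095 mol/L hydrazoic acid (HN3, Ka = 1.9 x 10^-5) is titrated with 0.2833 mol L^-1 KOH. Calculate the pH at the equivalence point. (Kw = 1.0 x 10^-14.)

n(HN3) = 0.3095 x 0.01527 = 0.004726 mol; V(KOH) at equivalence = 0.004726/0.2833 = 0.01668 L.
At equivalence all the acid is converted to N3-; total volume = 0.01527 + 0.01668 = 0.03195 L, so [N3-] = 0.004726/0.03195 = 0.1479 M.
Kb = Kw/Ka = 1.0e-14 / 1.9 x 10^-5 = 5.26e-10.
[OH^-] = sqrt(Kb x [N3-]) = sqrt(5.26e-10 x 0.1479) = 8.82e-6 M.
pOH = 5.05, so pH = 14.00 - 5.05 = 8.95.

8.95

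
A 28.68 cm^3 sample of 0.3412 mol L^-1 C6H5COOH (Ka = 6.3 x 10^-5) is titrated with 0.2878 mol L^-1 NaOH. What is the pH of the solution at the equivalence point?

n(C6H5COOH) = 0.3412 x 0.02868 = 0.009786 mol; V(NaOH) at equivalence = 0.009786/0.2878 = 0.03400 L.
At equivalence all the acid is converted to C6H5COO-; total volume = 0.02868 + 0.03400 = 0.06268 L, so [C6H5COO-] = 0.009786/0.06268 = 0.1561 M.
Kb = Kw/Ka = 1.0e-14 / 6.3 x 10^-5 = 1.59e-10.
[OH^-] = sqrt(Kb x [C6H5COO-]) = sqrt(1.59e-10 x 0.1561) = 4.98e-6 M.
pOH = 5.30, so pH = 14.00 - 5.30 = 8.70.

8.70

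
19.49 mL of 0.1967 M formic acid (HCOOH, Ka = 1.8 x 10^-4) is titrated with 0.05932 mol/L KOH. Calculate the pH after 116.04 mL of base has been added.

n(acid) = 0.1967 x 0.01949 = 0.003834 mol; n(KOH) added = 0.05932 x 0.1160 = 0.006883 mol.
Base is in excess by 0.006883 - 0.003834 = 0.003050 mol in a total volume of 0.1355 L.
[OH^-] = 0.003050/0.1355 = 0.02250 M, so pOH = 1.65 and pH = 14.00 - 1.65 = 12.35.

12.35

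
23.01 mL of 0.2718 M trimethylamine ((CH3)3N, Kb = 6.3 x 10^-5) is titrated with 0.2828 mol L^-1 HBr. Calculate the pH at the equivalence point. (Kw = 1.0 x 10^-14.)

5.33

n((CH3)3N) = 0.2718 x 0.02301 = 0.006254 mol; V(HBr) at equivalence = 0.006254/0.2828 = 0.02211 L.
At equivalence the base is fully converted to (CH3)3NH+; total volume = 0.04512 L, so [(CH3)3NH+] = 0.006254/0.04512 = 0.1386 M.
Ka((CH3)3NH+) = Kw/Kb = 1.0e-14 / 6.3 x 10^-5 = 1.59e-10.
[H^+] = sqrt(Ka x [(CH3)3NH+]) = sqrt(1.59e-10 x 0.1386) = 4.69e-6 M.
pH = -log(4.69e-6) = 5.33.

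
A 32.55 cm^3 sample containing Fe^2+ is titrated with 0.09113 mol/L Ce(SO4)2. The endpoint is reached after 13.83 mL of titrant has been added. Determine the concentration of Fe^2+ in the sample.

n(Ce(SO4)2) = 0.09113 x 0.01383 = 0.001260 mol.
From the balanced equation, 1 mol Ce(SO4)2 reacts with 1 mol Fe^2+, so n(Fe^2+) = 0.001260 x 1/1 = 0.001260 mol.
[Fe^2+] = 0.001260 / 0.03255 L = 0.0387 M.

0.0387 M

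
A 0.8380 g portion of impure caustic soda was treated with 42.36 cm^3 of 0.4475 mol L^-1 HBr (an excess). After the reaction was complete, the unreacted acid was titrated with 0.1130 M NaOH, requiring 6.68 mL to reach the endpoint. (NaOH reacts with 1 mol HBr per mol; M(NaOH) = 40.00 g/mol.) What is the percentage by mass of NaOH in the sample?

86.9%

Total n(HBr) added = 0.4475 x 0.04236 = 0.01896 mol.
n(NaOH) used = 0.1130 x 0.006680 = 0.0007548 mol, which equals the excess n(HBr).
So n(HBr) consumed by the sample = 0.01896 - 0.0007548 = 0.01820 mol.
n(NaOH) = 0.01820 / 1 = 0.01820 mol.
mass NaOH = 0.01820 x 40.00 = 0.7281 g, so %NaOH = 0.7281/0.8380 x 100 = 86.9%.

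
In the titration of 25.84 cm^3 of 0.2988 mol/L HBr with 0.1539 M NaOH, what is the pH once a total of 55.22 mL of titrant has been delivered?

n(acid) = 0.2988 x 0.02584 = 0.007721 mol; n(NaOH) added = 0.1539 x 0.05522 = 0.008498 mol.
Base is in excess by 0.008498 - 0.007721 = 0.0007774 mol in a total volume of 0.08106 L.
[OH^-] = 0.0007774/0.08106 = 0.009590 M, so pOH = 2.02 and pH = 14.00 - 2.02 = 11.98.

11.98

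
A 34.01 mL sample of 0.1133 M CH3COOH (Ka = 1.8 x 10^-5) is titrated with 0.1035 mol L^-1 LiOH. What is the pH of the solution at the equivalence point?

8.74

n(CH3COOH) = 0.1133 x 0.03401 = 0.003853 mol; V(LiOH) at equivalence = 0.003853/0.1035 = 0.03723 L.
At equivalence all the acid is converted to CH3COO-; total volume = 0.03401 + 0.03723 = 0.07124 L, so [CH3COO-] = 0.003853/0.07124 = 0.05409 M.
Kb = Kw/Ka = 1.0e-14 / 1.8 x 10^-5 = 5.56e-10.
[OH^-] = sqrt(Kb x [CH3COO-]) = sqrt(5.56e-10 x 0.05409) = 5.48e-6 M.
pOH = 5.26, so pH = 14.00 - 5.26 = 8.74.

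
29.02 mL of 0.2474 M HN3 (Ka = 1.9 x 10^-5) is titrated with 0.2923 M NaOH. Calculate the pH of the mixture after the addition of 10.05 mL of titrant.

Initial n(HN3) = 0.2474 x 0.02902 = 0.007180 mol.
n(NaOH) added = 0.2923 x 0.01005 = 0.002938 mol, converting that many moles of HN3 to N3-.
Remaining n(HN3) = 0.004242 mol; n(N3-) = 0.002938 mol.
By Henderson-Hasselbalch, pH = pKa + log([A^-]/[HA]) = 4.72 + log(0.002938/0.004242) = 4.72 + (-0.16) = 4.56.

4.56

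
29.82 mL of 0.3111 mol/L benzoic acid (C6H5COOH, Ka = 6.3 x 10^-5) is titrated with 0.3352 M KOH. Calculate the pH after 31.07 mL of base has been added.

n(acid) = 0.3111 x 0.02982 = 0.009277 mol; n(KOH) added = 0.3352 x 0.03107 = 0.01041 mol.
Base is in excess by 0.01041 - 0.009277 = 0.001138 mol in a total volume of 0.06089 L.
[OH^-] = 0.001138/0.06089 = 0.01868 M, so pOH = 1.73 and pH = 14.00 - 1.73 = 12.27.

12.27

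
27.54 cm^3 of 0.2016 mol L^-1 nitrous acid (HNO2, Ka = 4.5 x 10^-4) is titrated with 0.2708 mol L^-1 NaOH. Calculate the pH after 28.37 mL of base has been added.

12.58

n(acid) = 0.2016 x 0.02754 = 0.005552 mol; n(NaOH) added = 0.2708 x 0.02837 = 0.007683 mol.
Base is in excess by 0.007683 - 0.005552 = 0.002131 mol in a total volume of 0.05591 L.
[OH^-] = 0.002131/0.05591 = 0.03811 M, so pOH = 1.42 and pH = 14.00 - 1.42 = 12.58.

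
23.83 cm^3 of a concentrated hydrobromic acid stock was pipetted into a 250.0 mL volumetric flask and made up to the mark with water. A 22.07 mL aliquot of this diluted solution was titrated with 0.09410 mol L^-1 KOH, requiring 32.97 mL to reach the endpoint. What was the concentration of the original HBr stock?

n(KOH) = 0.09410 x 0.03297 = 0.003102 mol.
n(HBr) in the aliquot = 0.003102 mol.
[diluted HBr] = 0.003102 / 0.02207 = 0.1406 M.
Dilution factor = 250.0/23.83 = 10.49, so [stock] = 0.1406 x 10.49 = 1.47 M.

1.47 M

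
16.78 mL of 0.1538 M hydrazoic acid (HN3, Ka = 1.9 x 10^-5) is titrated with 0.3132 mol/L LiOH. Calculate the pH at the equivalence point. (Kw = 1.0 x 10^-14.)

n(HN3) = 0.1538 x 0.01678 = 0.002581 mol; V(LiOH) at equivalence = 0.002581/0.3132 = 0.008240 L.
At equivalence all the acid is converted to N3-; total volume = 0.01678 + 0.008240 = 0.02502 L, so [N3-] = 0.002581/0.02502 = 0.1031 M.
Kb = Kw/Ka = 1.0e-14 / 1.9 x 10^-5 = 5.26e-10.
[OH^-] = sqrt(Kb x [N3-]) = sqrt(5.26e-10 x 0.1031) = 7.37e-6 M.
pOH = 5.13, so pH = 14.00 - 5.13 = 8.87.

8.87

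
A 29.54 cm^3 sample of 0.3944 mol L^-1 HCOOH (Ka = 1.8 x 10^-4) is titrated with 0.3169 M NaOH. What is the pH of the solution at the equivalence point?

8.49

n(HCOOH) = 0.3944 x 0.02954 = 0.01165 mol; V(NaOH) at equivalence = 0.01165/0.3169 = 0.03676 L.
At equivalence all the acid is converted to HCOO-; total volume = 0.02954 + 0.03676 = 0.06630 L, so [HCOO-] = 0.01165/0.06630 = 0.1757 M.
Kb = Kw/Ka = 1.0e-14 / 1.8 x 10^-4 = 5.56e-11.
[OH^-] = sqrt(Kb x [HCOO-]) = sqrt(5.56e-11 x 0.1757) = 3.12e-6 M.
pOH = 5.51, so pH = 14.00 - 5.51 = 8.49.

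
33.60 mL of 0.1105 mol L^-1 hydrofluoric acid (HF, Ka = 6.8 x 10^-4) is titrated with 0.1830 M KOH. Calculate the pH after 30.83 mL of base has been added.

n(acid) = 0.1105 x 0.03360 = 0.003713 mol; n(KOH) added = 0.1830 x 0.03083 = 0.005642 mol.
Base is in excess by 0.005642 - 0.003713 = 0.001929 mol in a total volume of 0.06443 L.
[OH^-] = 0.001929/0.06443 = 0.02994 M, so pOH = 1.52 and pH = 14.00 - 1.52 = 12.48.

12.48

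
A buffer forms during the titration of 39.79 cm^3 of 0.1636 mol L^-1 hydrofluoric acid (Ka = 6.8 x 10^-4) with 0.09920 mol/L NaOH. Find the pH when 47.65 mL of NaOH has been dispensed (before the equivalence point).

3.59

Initial n(HF) = 0.1636 x 0.03979 = 0.006510 mol.
n(NaOH) added = 0.09920 x 0.04765 = 0.004727 mol, converting that many moles of HF to F-.
Remaining n(HF) = 0.001783 mol; n(F-) = 0.004727 mol.
By Henderson-Hasselbalch, pH = pKa + log([A^-]/[HA]) = 3.17 + log(0.004727/0.001783) = 3.17 + (+0.42) = 3.59.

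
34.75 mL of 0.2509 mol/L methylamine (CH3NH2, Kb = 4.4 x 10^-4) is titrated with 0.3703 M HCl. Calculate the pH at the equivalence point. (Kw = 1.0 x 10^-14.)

5.73

n(CH3NH2) = 0.2509 x 0.03475 = 0.008719 mol; V(HCl) at equivalence = 0.008719/0.3703 = 0.02355 L.
At equivalence the base is fully converted to CH3NH3+; total volume = 0.05830 L, so [CH3NH3+] = 0.008719/0.05830 = 0.1496 M.
Ka(CH3NH3+) = Kw/Kb = 1.0e-14 / 4.4 x 10^-4 = 2.27e-11.
[H^+] = sqrt(Ka x [CH3NH3+]) = sqrt(2.27e-11 x 0.1496) = 1.84e-6 M.
pH = -log(1.84e-6) = 5.73.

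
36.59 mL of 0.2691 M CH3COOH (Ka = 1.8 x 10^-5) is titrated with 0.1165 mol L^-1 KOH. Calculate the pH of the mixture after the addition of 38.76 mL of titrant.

4.67

Initial n(CH3COOH) = 0.2691 x 0.03659 = 0.009846 mol.
n(KOH) added = 0.1165 x 0.03876 = 0.004516 mol, converting that many moles of CH3COOH to CH3COO-.
Remaining n(CH3COOH) = 0.005331 mol; n(CH3COO-) = 0.004516 mol.
By Henderson-Hasselbalch, pH = pKa + log([A^-]/[HA]) = 4.74 + log(0.004516/0.005331) = 4.74 + (-0.07) = 4.67.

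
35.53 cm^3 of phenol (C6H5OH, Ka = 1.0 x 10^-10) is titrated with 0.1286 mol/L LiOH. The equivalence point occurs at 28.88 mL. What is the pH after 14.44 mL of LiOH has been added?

10.00

14.44 mL is exactly half the equivalence volume (28.88/2), i.e. the half-equivalence point.
There, n(HA) = n(A^-), so pH = pKa = -log(1.0 x 10^-10) = 10.00.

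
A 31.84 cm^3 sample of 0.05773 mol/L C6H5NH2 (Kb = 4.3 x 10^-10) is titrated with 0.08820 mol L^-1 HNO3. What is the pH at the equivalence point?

n(C6H5NH2) = 0.05773 x 0.03184 = 0.001838 mol; V(HNO3) at equivalence = 0.001838/0.08820 = 0.02084 L.
At equivalence the base is fully converted to C6H5NH3+; total volume = 0.05268 L, so [C6H5NH3+] = 0.001838/0.05268 = 0.03489 M.
Ka(C6H5NH3+) = Kw/Kb = 1.0e-14 / 4.3 x 10^-10 = 2.33e-5.
[H^+] = sqrt(Ka x [C6H5NH3+]) = sqrt(2.33e-5 x 0.03489) = 0.000901 M.
pH = -log(0.000901) = 3.05.

3.05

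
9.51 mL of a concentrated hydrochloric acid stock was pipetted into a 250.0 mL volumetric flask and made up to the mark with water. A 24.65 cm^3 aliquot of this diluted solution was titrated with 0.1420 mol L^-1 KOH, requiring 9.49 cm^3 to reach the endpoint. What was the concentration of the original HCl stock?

1.44 M

n(KOH) = 0.1420 x 0.009490 = 0.001348 mol.
n(HCl) in the aliquot = 0.001348 mol.
[diluted HCl] = 0.001348 / 0.02465 = 0.05467 M.
Dilution factor = 250.0/9.510 = 26.29, so [stock] = 0.05467 x 26.29 = 1.44 M.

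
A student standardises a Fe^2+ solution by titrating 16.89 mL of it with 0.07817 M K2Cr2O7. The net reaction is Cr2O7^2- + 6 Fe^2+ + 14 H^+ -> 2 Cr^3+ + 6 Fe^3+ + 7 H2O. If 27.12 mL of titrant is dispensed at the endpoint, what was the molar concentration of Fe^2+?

n(K2Cr2O7) = 0.07817 x 0.02712 = 0.002120 mol.
From the balanced equation, 1 mol K2Cr2O7 reacts with 6 mol Fe^2+, so n(Fe^2+) = 0.002120 x 6/1 = 0.01272 mol.
[Fe^2+] = 0.01272 / 0.01689 L = 0.753 M.

0.753 M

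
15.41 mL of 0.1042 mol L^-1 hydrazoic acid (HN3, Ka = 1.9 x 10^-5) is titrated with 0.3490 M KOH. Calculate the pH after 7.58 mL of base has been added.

n(acid) = 0.1042 x 0.01541 = 0.001606 mol; n(KOH) added = 0.3490 x 0.007580 = 0.002645 mol.
Base is in excess by 0.002645 - 0.001606 = 0.001040 mol in a total volume of 0.02299 L.
[OH^-] = 0.001040/0.02299 = 0.04522 M, so pOH = 1.34 and pH = 14.00 - 1.34 = 12.66.

12.66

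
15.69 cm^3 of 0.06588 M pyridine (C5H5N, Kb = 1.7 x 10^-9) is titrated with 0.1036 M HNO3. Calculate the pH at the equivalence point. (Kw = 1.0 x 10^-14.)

3.31

n(C5H5N) = 0.06588 x 0.01569 = 0.001034 mol; V(HNO3) at equivalence = 0.001034/0.1036 = 0.009977 L.
At equivalence the base is fully converted to C5H5NH+; total volume = 0.02567 L, so [C5H5NH+] = 0.001034/0.02567 = 0.04027 M.
Ka(C5H5NH+) = Kw/Kb = 1.0e-14 / 1.7 x 10^-9 = 5.88e-6.
[H^+] = sqrt(Ka x [C5H5NH+]) = sqrt(5.88e-6 x 0.04027) = 0.000487 M.
pH = -log(0.000487) = 3.31.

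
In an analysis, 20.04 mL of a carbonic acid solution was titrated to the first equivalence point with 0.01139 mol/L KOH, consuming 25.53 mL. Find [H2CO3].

0.0145 M

n(KOH) = 0.01139 x 0.02553 = 0.0002908 mol.
At the first equivalence point, 1 mol OH^- react per mol H2CO3, so n(H2CO3) = 0.0002908 / 1 = 0.0002908 mol.
[H2CO3] = 0.0002908 / 0.02004 L = 0.0145 M.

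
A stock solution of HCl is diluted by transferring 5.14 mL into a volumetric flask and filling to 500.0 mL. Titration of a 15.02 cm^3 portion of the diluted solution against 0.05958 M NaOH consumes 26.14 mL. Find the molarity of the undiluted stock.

10.1 M

n(NaOH) = 0.05958 x 0.02614 = 0.001557 mol.
n(HCl) in the aliquot = 0.001557 mol.
[diluted HCl] = 0.001557 / 0.01502 = 0.1037 M.
Dilution factor = 500.0/5.140 = 97.28, so [stock] = 0.1037 x 97.28 = 10.1 M.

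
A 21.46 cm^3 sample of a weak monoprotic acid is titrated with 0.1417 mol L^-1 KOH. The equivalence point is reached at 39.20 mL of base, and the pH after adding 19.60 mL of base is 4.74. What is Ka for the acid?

19.60 mL is half of the equivalence volume, so this is the half-equivalence point where [HA] = [A^-].
At half-equivalence pH = pKa, so pKa = 4.74.
Ka = 10^(-4.74) = 1.8 x 10^-5.

1.8 x 10^-5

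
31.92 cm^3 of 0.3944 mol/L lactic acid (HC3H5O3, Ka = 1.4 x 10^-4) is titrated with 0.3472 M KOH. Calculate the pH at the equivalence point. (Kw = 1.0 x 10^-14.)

8.56

n(HC3H5O3) = 0.3944 x 0.03192 = 0.01259 mol; V(KOH) at equivalence = 0.01259/0.3472 = 0.03626 L.
At equivalence all the acid is converted to C3H5O3-; total volume = 0.03192 + 0.03626 = 0.06818 L, so [C3H5O3-] = 0.01259/0.06818 = 0.1846 M.
Kb = Kw/Ka = 1.0e-14 / 1.4 x 10^-4 = 7.14e-11.
[OH^-] = sqrt(Kb x [C3H5O3-]) = sqrt(7.14e-11 x 0.1846) = 3.63e-6 M.
pOH = 5.44, so pH = 14.00 - 5.44 = 8.56.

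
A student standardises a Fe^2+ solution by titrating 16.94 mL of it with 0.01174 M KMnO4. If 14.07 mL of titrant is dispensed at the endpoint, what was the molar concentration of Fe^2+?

n(KMnO4) = 0.01174 x 0.01407 = 0.0001652 mol.
From the balanced equation, 1 mol KMnO4 reacts with 5 mol Fe^2+, so n(Fe^2+) = 0.0001652 x 5/1 = 0.0008259 mol.
[Fe^2+] = 0.0008259 / 0.01694 L = 0.0488 M.

0.0488 M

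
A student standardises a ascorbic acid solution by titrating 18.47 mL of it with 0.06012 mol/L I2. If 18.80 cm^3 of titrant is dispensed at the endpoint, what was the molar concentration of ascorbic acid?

n(I2) = 0.06012 x 0.01880 = 0.001130 mol.
From the balanced equation, 1 mol I2 reacts with 1 mol ascorbic acid, so n(ascorbic acid) = 0.001130 x 1/1 = 0.001130 mol.
[ascorbic acid] = 0.001130 / 0.01847 L = 0.0612 M.

0.0612 M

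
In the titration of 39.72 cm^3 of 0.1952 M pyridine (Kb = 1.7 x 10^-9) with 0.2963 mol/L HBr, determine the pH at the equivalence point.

n(C5H5N) = 0.1952 x 0.03972 = 0.007753 mol; V(HBr) at equivalence = 0.007753/0.2963 = 0.02617 L.
At equivalence the base is fully converted to C5H5NH+; total volume = 0.06589 L, so [C5H5NH+] = 0.007753/0.06589 = 0.1177 M.
Ka(C5H5NH+) = Kw/Kb = 1.0e-14 / 1.7 x 10^-9 = 5.88e-6.
[H^+] = sqrt(Ka x [C5H5NH+]) = sqrt(5.88e-6 x 0.1177) = 0.000832 M.
pH = -log(0.000832) = 3.08.

3.08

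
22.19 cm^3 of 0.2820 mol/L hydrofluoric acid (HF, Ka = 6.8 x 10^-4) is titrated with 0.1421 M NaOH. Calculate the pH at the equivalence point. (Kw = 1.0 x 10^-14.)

8.07

n(HF) = 0.2820 x 0.02219 = 0.006258 mol; V(NaOH) at equivalence = 0.006258/0.1421 = 0.04404 L.
At equivalence all the acid is converted to F-; total volume = 0.02219 + 0.04404 = 0.06623 L, so [F-] = 0.006258/0.06623 = 0.09449 M.
Kb = Kw/Ka = 1.0e-14 / 6.8 x 10^-4 = 1.47e-11.
[OH^-] = sqrt(Kb x [F-]) = sqrt(1.47e-11 x 0.09449) = 1.18e-6 M.
pOH = 5.93, so pH = 14.00 - 5.93 = 8.07.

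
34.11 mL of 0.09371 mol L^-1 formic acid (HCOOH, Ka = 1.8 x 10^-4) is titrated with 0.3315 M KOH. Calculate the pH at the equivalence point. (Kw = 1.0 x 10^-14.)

8.30

n(HCOOH) = 0.09371 x 0.03411 = 0.003196 mol; V(KOH) at equivalence = 0.003196/0.3315 = 0.009642 L.
At equivalence all the acid is converted to HCOO-; total volume = 0.03411 + 0.009642 = 0.04375 L, so [HCOO-] = 0.003196/0.04375 = 0.07306 M.
Kb = Kw/Ka = 1.0e-14 / 1.8 x 10^-4 = 5.56e-11.
[OH^-] = sqrt(Kb x [HCOO-]) = sqrt(5.56e-11 x 0.07306) = 2.01e-6 M.
pOH = 5.70, so pH = 14.00 - 5.70 = 8.30.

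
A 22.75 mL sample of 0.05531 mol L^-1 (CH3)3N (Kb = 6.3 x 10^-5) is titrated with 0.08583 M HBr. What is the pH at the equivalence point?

5.64

n((CH3)3N) = 0.05531 x 0.02275 = 0.001258 mol; V(HBr) at equivalence = 0.001258/0.08583 = 0.01466 L.
At equivalence the base is fully converted to (CH3)3NH+; total volume = 0.03741 L, so [(CH3)3NH+] = 0.001258/0.03741 = 0.03364 M.
Ka((CH3)3NH+) = Kw/Kb = 1.0e-14 / 6.3 x 10^-5 = 1.59e-10.
[H^+] = sqrt(Ka x [(CH3)3NH+]) = sqrt(1.59e-10 x 0.03364) = 2.31e-6 M.
pH = -log(2.31e-6) = 5.64.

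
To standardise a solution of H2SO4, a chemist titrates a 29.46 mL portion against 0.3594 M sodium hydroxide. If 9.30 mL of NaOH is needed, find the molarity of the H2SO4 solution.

0.0567 M

n(NaOH) delivered = 0.3594 x 0.009300 = 0.003342 mol.
The reaction is 1 H2SO4 + 2 NaOH, so n(H2SO4) = 0.003342 x 1/2 = 0.001671 mol.
[H2SO4] = 0.001671 mol / 0.02946 L = 0.0567 M.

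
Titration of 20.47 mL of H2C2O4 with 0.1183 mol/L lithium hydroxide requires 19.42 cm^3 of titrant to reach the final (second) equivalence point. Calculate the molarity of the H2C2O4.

n(LiOH) = 0.1183 x 0.01942 = 0.002297 mol.
At the final (second) equivalence point, 2 mol OH^- react per mol H2C2O4, so n(H2C2O4) = 0.002297 / 2 = 0.001149 mol.
[H2C2O4] = 0.001149 / 0.02047 L = 0.0561 M.

0.0561 M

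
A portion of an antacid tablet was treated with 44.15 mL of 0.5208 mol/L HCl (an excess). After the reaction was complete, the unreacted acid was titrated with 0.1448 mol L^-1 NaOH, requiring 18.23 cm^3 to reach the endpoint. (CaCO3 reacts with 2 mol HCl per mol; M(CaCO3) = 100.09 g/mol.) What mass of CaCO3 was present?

Total n(HCl) added = 0.5208 x 0.04415 = 0.02299 mol.
n(NaOH) used = 0.1448 x 0.01823 = 0.002640 mol, which equals the excess n(HCl).
So n(HCl) consumed by the sample = 0.02299 - 0.002640 = 0.02035 mol.
n(CaCO3) = 0.02035 / 2 = 0.01018 mol.
mass = 0.01018 mol x 100.09 g/mol = 1.02 g.

1.02 g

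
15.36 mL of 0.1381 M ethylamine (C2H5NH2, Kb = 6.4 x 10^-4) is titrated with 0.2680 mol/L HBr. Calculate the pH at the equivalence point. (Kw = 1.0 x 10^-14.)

5.92

n(C2H5NH2) = 0.1381 x 0.01536 = 0.002121 mol; V(HBr) at equivalence = 0.002121/0.2680 = 0.007915 L.
At equivalence the base is fully converted to C2H5NH3+; total volume = 0.02327 L, so [C2H5NH3+] = 0.002121/0.02327 = 0.09114 M.
Ka(C2H5NH3+) = Kw/Kb = 1.0e-14 / 6.4 x 10^-4 = 1.56e-11.
[H^+] = sqrt(Ka x [C2H5NH3+]) = sqrt(1.56e-11 x 0.09114) = 1.19e-6 M.
pH = -log(1.19e-6) = 5.92.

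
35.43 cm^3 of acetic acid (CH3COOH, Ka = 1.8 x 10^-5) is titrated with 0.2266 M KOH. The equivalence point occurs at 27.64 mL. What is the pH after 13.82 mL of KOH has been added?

13.82 mL is exactly half the equivalence volume (27.64/2), i.e. the half-equivalence point.
There, n(HA) = n(A^-), so pH = pKa = -log(1.8 x 10^-5) = 4.74.

4.74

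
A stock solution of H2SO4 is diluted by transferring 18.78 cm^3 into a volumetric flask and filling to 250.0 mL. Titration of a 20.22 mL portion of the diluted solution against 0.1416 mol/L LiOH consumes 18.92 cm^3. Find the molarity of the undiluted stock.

n(LiOH) = 0.1416 x 0.01892 = 0.002679 mol.
n(H2SO4) in the aliquot = 0.002679 x 1/2 = 0.001340 mol.
[diluted H2SO4] = 0.001340 / 0.02022 = 0.06625 M.
Dilution factor = 250.0/18.78 = 13.31, so [stock] = 0.06625 x 13.31 = 0.882 M.

0.882 M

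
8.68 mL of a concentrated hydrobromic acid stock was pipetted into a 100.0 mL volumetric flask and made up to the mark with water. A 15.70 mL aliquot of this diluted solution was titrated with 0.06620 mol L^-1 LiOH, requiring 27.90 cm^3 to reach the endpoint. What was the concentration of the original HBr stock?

1.36 M

n(LiOH) = 0.06620 x 0.02790 = 0.001847 mol.
n(HBr) in the aliquot = 0.001847 mol.
[diluted HBr] = 0.001847 / 0.01570 = 0.1176 M.
Dilution factor = 100.0/8.680 = 11.52, so [stock] = 0.1176 x 11.52 = 1.36 M.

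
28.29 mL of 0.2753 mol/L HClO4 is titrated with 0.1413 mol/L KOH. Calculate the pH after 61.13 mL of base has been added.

n(acid) = 0.2753 x 0.02829 = 0.007788 mol; n(KOH) added = 0.1413 x 0.06113 = 0.008638 mol.
Base is in excess by 0.008638 - 0.007788 = 0.0008494 mol in a total volume of 0.08942 L.
[OH^-] = 0.0008494/0.08942 = 0.009499 M, so pOH = 2.02 and pH = 14.00 - 2.02 = 11.98.

11.98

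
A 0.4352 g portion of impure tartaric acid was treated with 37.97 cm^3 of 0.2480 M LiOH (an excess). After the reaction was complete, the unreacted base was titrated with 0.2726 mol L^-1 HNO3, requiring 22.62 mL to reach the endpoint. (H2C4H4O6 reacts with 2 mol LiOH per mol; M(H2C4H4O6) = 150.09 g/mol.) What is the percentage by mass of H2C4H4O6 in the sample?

56.0%

Total n(LiOH) added = 0.2480 x 0.03797 = 0.009417 mol.
n(HNO3) used = 0.2726 x 0.02262 = 0.006166 mol, which equals the excess n(LiOH).
So n(LiOH) consumed by the sample = 0.009417 - 0.006166 = 0.003250 mol.
n(H2C4H4O6) = 0.003250 / 2 = 0.001625 mol.
mass H2C4H4O6 = 0.001625 x 150.09 = 0.2439 g, so %H2C4H4O6 = 0.2439/0.4352 x 100 = 56.0%.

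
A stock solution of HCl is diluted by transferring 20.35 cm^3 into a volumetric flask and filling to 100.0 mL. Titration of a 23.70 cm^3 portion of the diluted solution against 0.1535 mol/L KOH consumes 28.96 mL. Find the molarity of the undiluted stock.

n(KOH) = 0.1535 x 0.02896 = 0.004445 mol.
n(HCl) in the aliquot = 0.004445 mol.
[diluted HCl] = 0.004445 / 0.02370 = 0.1876 M.
Dilution factor = 100.0/20.35 = 4.914, so [stock] = 0.1876 x 4.914 = 0.922 M.

0.922 M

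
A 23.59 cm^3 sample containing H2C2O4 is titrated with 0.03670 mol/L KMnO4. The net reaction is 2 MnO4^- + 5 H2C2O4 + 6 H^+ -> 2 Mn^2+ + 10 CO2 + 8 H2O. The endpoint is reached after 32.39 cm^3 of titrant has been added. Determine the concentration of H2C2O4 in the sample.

n(KMnO4) = 0.03670 x 0.03239 = 0.001189 mol.
From the balanced equation, 2 mol KMnO4 reacts with 5 mol H2C2O4, so n(H2C2O4) = 0.001189 x 5/2 = 0.002972 mol.
[H2C2O4] = 0.002972 / 0.02359 L = 0.126 M.

0.126 M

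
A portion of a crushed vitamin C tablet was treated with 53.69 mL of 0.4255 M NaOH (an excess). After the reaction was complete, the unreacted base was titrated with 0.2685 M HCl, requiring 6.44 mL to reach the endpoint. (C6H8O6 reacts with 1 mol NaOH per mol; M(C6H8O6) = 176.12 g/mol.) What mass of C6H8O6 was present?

3.72 g

Total n(NaOH) added = 0.4255 x 0.05369 = 0.02285 mol.
n(HCl) used = 0.2685 x 0.006440 = 0.001729 mol, which equals the excess n(NaOH).
So n(NaOH) consumed by the sample = 0.02285 - 0.001729 = 0.02112 mol.
n(C6H8O6) = 0.02112 / 1 = 0.02112 mol.
mass = 0.02112 mol x 176.12 g/mol = 3.72 g.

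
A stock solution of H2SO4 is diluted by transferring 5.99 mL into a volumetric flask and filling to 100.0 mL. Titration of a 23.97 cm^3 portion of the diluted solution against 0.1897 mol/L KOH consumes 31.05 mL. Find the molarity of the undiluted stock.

2.05 M

n(KOH) = 0.1897 x 0.03105 = 0.005890 mol.
n(H2SO4) in the aliquot = 0.005890 x 1/2 = 0.002945 mol.
[diluted H2SO4] = 0.002945 / 0.02397 = 0.1229 M.
Dilution factor = 100.0/5.990 = 16.69, so [stock] = 0.1229 x 16.69 = 2.05 M.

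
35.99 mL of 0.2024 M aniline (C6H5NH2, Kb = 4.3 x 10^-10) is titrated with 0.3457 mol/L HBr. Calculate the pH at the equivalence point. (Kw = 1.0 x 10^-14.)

2.76

n(C6H5NH2) = 0.2024 x 0.03599 = 0.007284 mol; V(HBr) at equivalence = 0.007284/0.3457 = 0.02107 L.
At equivalence the base is fully converted to C6H5NH3+; total volume = 0.05706 L, so [C6H5NH3+] = 0.007284/0.05706 = 0.1277 M.
Ka(C6H5NH3+) = Kw/Kb = 1.0e-14 / 4.3 x 10^-10 = 2.33e-5.
[H^+] = sqrt(Ka x [C6H5NH3+]) = sqrt(2.33e-5 x 0.1277) = 0.00172 M.
pH = -log(0.00172) = 2.76.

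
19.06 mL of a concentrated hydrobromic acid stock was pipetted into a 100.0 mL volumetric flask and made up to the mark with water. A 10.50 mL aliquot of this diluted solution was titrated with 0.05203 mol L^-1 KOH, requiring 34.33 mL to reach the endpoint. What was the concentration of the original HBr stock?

0.893 M

n(KOH) = 0.05203 x 0.03433 = 0.001786 mol.
n(HBr) in the aliquot = 0.001786 mol.
[diluted HBr] = 0.001786 / 0.01050 = 0.1701 M.
Dilution factor = 100.0/19.06 = 5.247, so [stock] = 0.1701 x 5.247 = 0.893 M.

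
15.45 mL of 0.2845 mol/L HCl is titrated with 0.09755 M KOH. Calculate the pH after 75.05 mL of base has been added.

n(acid) = 0.2845 x 0.01545 = 0.004396 mol; n(KOH) added = 0.09755 x 0.07505 = 0.007321 mol.
Base is in excess by 0.007321 - 0.004396 = 0.002926 mol in a total volume of 0.09050 L.
[OH^-] = 0.002926/0.09050 = 0.03233 M, so pOH = 1.49 and pH = 14.00 - 1.49 = 12.51.

12.51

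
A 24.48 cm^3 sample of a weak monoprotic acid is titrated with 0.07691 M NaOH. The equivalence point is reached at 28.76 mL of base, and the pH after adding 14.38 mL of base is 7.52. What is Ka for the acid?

3.0 x 10^-8

14.38 mL is half of the equivalence volume, so this is the half-equivalence point where [HA] = [A^-].
At half-equivalence pH = pKa, so pKa = 7.52.
Ka = 10^(-7.52) = 3.0 x 10^-8.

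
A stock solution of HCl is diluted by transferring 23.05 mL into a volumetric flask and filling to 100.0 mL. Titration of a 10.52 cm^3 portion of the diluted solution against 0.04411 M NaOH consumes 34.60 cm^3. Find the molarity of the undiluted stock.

n(NaOH) = 0.04411 x 0.03460 = 0.001526 mol.
n(HCl) in the aliquot = 0.001526 mol.
[diluted HCl] = 0.001526 / 0.01052 = 0.1451 M.
Dilution factor = 100.0/23.05 = 4.338, so [stock] = 0.1451 x 4.338 = 0.629 M.

0.629 M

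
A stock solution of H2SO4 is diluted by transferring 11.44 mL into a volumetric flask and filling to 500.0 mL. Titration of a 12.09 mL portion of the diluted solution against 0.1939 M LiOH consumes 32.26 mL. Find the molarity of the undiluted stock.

11.3 M

n(LiOH) = 0.1939 x 0.03226 = 0.006255 mol.
n(H2SO4) in the aliquot = 0.006255 x 1/2 = 0.003128 mol.
[diluted H2SO4] = 0.003128 / 0.01209 = 0.2587 M.
Dilution factor = 500.0/11.44 = 43.71, so [stock] = 0.2587 x 43.71 = 11.3 M.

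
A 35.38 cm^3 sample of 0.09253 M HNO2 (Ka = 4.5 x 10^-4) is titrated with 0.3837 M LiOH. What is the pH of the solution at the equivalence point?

8.11

n(HNO2) = 0.09253 x 0.03538 = 0.003274 mol; V(LiOH) at equivalence = 0.003274/0.3837 = 0.008532 L.
At equivalence all the acid is converted to NO2-; total volume = 0.03538 + 0.008532 = 0.04391 L, so [NO2-] = 0.003274/0.04391 = 0.07455 M.
Kb = Kw/Ka = 1.0e-14 / 4.5 x 10^-4 = 2.22e-11.
[OH^-] = sqrt(Kb x [NO2-]) = sqrt(2.22e-11 x 0.07455) = 1.29e-6 M.
pOH = 5.89, so pH = 14.00 - 5.89 = 8.11.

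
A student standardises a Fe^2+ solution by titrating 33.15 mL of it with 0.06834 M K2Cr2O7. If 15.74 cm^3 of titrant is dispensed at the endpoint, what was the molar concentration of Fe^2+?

0.195 M

n(K2Cr2O7) = 0.06834 x 0.01574 = 0.001076 mol.
From the balanced equation, 1 mol K2Cr2O7 reacts with 6 mol Fe^2+, so n(Fe^2+) = 0.001076 x 6/1 = 0.006454 mol.
[Fe^2+] = 0.006454 / 0.03315 L = 0.195 M.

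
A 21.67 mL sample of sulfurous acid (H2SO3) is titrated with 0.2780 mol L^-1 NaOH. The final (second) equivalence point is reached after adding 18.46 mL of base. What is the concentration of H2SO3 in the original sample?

0.118 M

n(NaOH) = 0.2780 x 0.01846 = 0.005132 mol.
At the final (second) equivalence point, 2 mol OH^- react per mol H2SO3, so n(H2SO3) = 0.005132 / 2 = 0.002566 mol.
[H2SO3] = 0.002566 / 0.02167 L = 0.118 M.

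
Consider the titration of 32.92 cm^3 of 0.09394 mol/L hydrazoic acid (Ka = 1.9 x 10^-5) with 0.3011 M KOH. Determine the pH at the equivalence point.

8.79

n(HN3) = 0.09394 x 0.03292 = 0.003093 mol; V(KOH) at equivalence = 0.003093/0.3011 = 0.01027 L.
At equivalence all the acid is converted to N3-; total volume = 0.03292 + 0.01027 = 0.04319 L, so [N3-] = 0.003093/0.04319 = 0.07160 M.
Kb = Kw/Ka = 1.0e-14 / 1.9 x 10^-5 = 5.26e-10.
[OH^-] = sqrt(Kb x [N3-]) = sqrt(5.26e-10 x 0.07160) = 6.14e-6 M.
pOH = 5.21, so pH = 14.00 - 5.21 = 8.79.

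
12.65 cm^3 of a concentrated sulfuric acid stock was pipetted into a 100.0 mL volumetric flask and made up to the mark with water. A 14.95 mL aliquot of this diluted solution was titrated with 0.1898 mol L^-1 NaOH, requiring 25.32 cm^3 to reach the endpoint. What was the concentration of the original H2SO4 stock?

n(NaOH) = 0.1898 x 0.02532 = 0.004806 mol.
n(H2SO4) in the aliquot = 0.004806 x 1/2 = 0.002403 mol.
[diluted H2SO4] = 0.002403 / 0.01495 = 0.1607 M.
Dilution factor = 100.0/12.65 = 7.905, so [stock] = 0.1607 x 7.905 = 1.27 M.

1.27 M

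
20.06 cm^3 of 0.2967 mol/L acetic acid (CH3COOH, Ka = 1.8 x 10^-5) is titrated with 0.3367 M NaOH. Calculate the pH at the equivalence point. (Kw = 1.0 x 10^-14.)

n(CH3COOH) = 0.2967 x 0.02006 = 0.005952 mol; V(NaOH) at equivalence = 0.005952/0.3367 = 0.01768 L.
At equivalence all the acid is converted to CH3COO-; total volume = 0.02006 + 0.01768 = 0.03774 L, so [CH3COO-] = 0.005952/0.03774 = 0.1577 M.
Kb = Kw/Ka = 1.0e-14 / 1.8 x 10^-5 = 5.56e-10.
[OH^-] = sqrt(Kb x [CH3COO-]) = sqrt(5.56e-10 x 0.1577) = 9.36e-6 M.
pOH = 5.03, so pH = 14.00 - 5.03 = 8.97.

8.97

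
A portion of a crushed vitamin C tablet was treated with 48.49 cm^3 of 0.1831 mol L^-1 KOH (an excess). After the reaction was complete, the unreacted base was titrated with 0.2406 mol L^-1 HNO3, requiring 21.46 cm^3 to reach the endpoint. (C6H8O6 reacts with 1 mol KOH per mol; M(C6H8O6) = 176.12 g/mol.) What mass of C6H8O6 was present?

Total n(KOH) added = 0.1831 x 0.04849 = 0.008879 mol.
n(HNO3) used = 0.2406 x 0.02146 = 0.005163 mol, which equals the excess n(KOH).
So n(KOH) consumed by the sample = 0.008879 - 0.005163 = 0.003715 mol.
n(C6H8O6) = 0.003715 / 1 = 0.003715 mol.
mass = 0.003715 mol x 176.12 g/mol = 0.654 g.

0.654 g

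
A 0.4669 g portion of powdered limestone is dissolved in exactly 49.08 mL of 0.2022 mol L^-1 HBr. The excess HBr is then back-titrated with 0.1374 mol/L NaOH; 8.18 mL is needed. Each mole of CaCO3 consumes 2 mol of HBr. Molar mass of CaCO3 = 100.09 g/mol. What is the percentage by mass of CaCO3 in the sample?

Total n(HBr) added = 0.2022 x 0.04908 = 0.009924 mol.
n(NaOH) used = 0.1374 x 0.008180 = 0.001124 mol, which equals the excess n(HBr).
So n(HBr) consumed by the sample = 0.009924 - 0.001124 = 0.008800 mol.
n(CaCO3) = 0.008800 / 2 = 0.004400 mol.
mass CaCO3 = 0.004400 x 100.09 = 0.4404 g, so %CaCO3 = 0.4404/0.4669 x 100 = 94.3%.

94.3%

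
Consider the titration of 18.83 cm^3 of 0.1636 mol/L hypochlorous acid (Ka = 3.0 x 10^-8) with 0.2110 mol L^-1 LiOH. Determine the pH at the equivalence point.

10.24

n(HClO) = 0.1636 x 0.01883 = 0.003081 mol; V(LiOH) at equivalence = 0.003081/0.2110 = 0.01460 L.
At equivalence all the acid is converted to ClO-; total volume = 0.01883 + 0.01460 = 0.03343 L, so [ClO-] = 0.003081/0.03343 = 0.09215 M.
Kb = Kw/Ka = 1.0e-14 / 3.0 x 10^-8 = 3.33e-7.
[OH^-] = sqrt(Kb x [ClO-]) = sqrt(3.33e-7 x 0.09215) = 0.000175 M.
pOH = 3.76, so pH = 14.00 - 3.76 = 10.24.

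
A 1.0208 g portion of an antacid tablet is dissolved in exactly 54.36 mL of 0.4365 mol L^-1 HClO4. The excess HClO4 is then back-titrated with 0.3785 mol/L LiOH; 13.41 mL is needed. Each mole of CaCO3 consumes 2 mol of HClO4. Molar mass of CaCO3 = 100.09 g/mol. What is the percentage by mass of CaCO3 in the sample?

Total n(HClO4) added = 0.4365 x 0.05436 = 0.02373 mol.
n(LiOH) used = 0.3785 x 0.01341 = 0.005076 mol, which equals the excess n(HClO4).
So n(HClO4) consumed by the sample = 0.02373 - 0.005076 = 0.01865 mol.
n(CaCO3) = 0.01865 / 2 = 0.009326 mol.
mass CaCO3 = 0.009326 x 100.09 = 0.9335 g, so %CaCO3 = 0.9335/1.0208 x 100 = 91.4%.

91.4%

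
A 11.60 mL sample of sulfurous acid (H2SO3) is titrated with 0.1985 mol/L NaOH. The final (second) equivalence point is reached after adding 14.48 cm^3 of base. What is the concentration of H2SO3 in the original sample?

n(NaOH) = 0.1985 x 0.01448 = 0.002874 mol.
At the final (second) equivalence point, 2 mol OH^- react per mol H2SO3, so n(H2SO3) = 0.002874 / 2 = 0.001437 mol.
[H2SO3] = 0.001437 / 0.01160 L = 0.124 M.

0.124 M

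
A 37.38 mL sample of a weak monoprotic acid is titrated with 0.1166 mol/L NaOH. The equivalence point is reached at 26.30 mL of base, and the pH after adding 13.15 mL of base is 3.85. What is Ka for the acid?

13.15 mL is half of the equivalence volume, so this is the half-equivalence point where [HA] = [A^-].
At half-equivalence pH = pKa, so pKa = 3.85.
Ka = 10^(-3.85) = 1.4 x 10^-4.

1.4 x 10^-4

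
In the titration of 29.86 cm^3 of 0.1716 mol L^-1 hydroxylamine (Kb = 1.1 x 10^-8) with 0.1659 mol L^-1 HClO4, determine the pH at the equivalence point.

n(NH2OH) = 0.1716 x 0.02986 = 0.005124 mol; V(HClO4) at equivalence = 0.005124/0.1659 = 0.03089 L.
At equivalence the base is fully converted to NH3OH+; total volume = 0.06075 L, so [NH3OH+] = 0.005124/0.06075 = 0.08435 M.
Ka(NH3OH+) = Kw/Kb = 1.0e-14 / 1.1 x 10^-8 = 9.09e-7.
[H^+] = sqrt(Ka x [NH3OH+]) = sqrt(9.09e-7 x 0.08435) = 0.000277 M.
pH = -log(0.000277) = 3.56.

3.56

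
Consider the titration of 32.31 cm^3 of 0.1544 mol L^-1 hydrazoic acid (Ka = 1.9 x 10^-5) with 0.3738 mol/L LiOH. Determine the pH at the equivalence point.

n(HN3) = 0.1544 x 0.03231 = 0.004989 mol; V(LiOH) at equivalence = 0.004989/0.3738 = 0.01335 L.
At equivalence all the acid is converted to N3-; total volume = 0.03231 + 0.01335 = 0.04566 L, so [N3-] = 0.004989/0.04566 = 0.1093 M.
Kb = Kw/Ka = 1.0e-14 / 1.9 x 10^-5 = 5.26e-10.
[OH^-] = sqrt(Kb x [N3-]) = sqrt(5.26e-10 x 0.1093) = 7.58e-6 M.
pOH = 5.12, so pH = 14.00 - 5.12 = 8.88.

8.88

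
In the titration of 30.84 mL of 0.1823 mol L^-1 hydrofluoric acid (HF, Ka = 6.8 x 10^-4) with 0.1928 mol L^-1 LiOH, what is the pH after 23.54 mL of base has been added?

3.79

Initial n(HF) = 0.1823 x 0.03084 = 0.005622 mol.
n(LiOH) added = 0.1928 x 0.02354 = 0.004539 mol, converting that many moles of HF to F-.
Remaining n(HF) = 0.001084 mol; n(F-) = 0.004539 mol.
By Henderson-Hasselbalch, pH = pKa + log([A^-]/[HA]) = 3.17 + log(0.004539/0.001084) = 3.17 + (+0.62) = 3.79.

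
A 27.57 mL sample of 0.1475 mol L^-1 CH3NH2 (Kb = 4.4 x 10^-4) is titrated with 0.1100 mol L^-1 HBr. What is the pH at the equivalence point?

n(CH3NH2) = 0.1475 x 0.02757 = 0.004067 mol; V(HBr) at equivalence = 0.004067/0.1100 = 0.03697 L.
At equivalence the base is fully converted to CH3NH3+; total volume = 0.06454 L, so [CH3NH3+] = 0.004067/0.06454 = 0.06301 M.
Ka(CH3NH3+) = Kw/Kb = 1.0e-14 / 4.4 x 10^-4 = 2.27e-11.
[H^+] = sqrt(Ka x [CH3NH3+]) = sqrt(2.27e-11 x 0.06301) = 1.20e-6 M.
pH = -log(1.20e-6) = 5.92.

5.92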